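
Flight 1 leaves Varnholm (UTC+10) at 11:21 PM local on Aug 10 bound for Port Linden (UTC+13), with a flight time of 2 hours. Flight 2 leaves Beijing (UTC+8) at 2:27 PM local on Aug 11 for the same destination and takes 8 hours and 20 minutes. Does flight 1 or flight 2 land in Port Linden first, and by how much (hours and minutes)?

the first, by 23 hours 26 minutes

Flight 1 in UTC: 11:21 PM − 10:00 = 1:21 PM on Aug 10.
+2 hours → arrive 3:21 PM UTC on Aug 10.
Flight 2 in UTC: 2:27 PM − 8:00 = 6:27 AM on Aug 11.
+8 hours 20 minutes → arrive 2:47 PM UTC on Aug 11.
Flight 1 lands earlier by 23 hours 26 minutes.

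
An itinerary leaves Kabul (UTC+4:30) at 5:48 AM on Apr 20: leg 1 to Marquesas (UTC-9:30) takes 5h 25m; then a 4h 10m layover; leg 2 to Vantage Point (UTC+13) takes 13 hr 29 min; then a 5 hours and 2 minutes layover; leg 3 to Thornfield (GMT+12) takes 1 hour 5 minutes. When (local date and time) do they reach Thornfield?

6:29 PM on April 21

Convert departure to UTC: 5:48 AM − 4:30 = 1:18 AM UTC on Apr 20.
Add 5 hours and 25 minutes leg 1 → 6:43 AM UTC.
Add 4 hours and 10 minutes layover in Marquesas → 10:53 AM UTC.
Add 13 hours 29 minutes leg 2 → 12:22 AM UTC (Apr 21).
Add 5 hours and 2 minutes layover in Vantage Point → 5:24 AM UTC.
Add 1 hour and 5 minutes leg 3 → 6:29 AM UTC.
Thornfield is UTC+12:00, so local arrival = 6:29 AM + 12:00 = 6:29 PM on Apr 21.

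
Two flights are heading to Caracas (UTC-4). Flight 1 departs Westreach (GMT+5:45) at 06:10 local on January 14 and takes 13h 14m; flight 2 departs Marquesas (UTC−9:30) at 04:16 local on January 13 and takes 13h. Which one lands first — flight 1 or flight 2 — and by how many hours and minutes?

the second, by 10 hours 53 minutes

Flight 1 in UTC: 06:10 − 5:45 = 00:25 on Jan 14.
+13 hours and 14 minutes → arrive 13:39 UTC on Jan 14.
Flight 2 in UTC: 04:16 + 9:30 = 13:46 on Jan 13.
+13 hours → arrive 02:46 UTC on Jan 14.
Flight 2 lands earlier by 10 hours 53 minutes.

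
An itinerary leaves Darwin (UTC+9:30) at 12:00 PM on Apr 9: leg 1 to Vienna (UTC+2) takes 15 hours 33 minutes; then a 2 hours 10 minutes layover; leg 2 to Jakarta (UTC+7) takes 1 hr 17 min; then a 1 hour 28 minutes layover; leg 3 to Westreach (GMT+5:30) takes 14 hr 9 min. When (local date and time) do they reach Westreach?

6:37 PM on April 10

Convert departure to UTC: 12:00 PM − 9:30 = 2:30 AM UTC on Apr 9.
Add 15 hours 33 minutes leg 1 → 6:03 PM UTC.
Add 2 hours and 10 minutes layover in Vienna → 8:13 PM UTC.
Add 1 hour 17 minutes leg 2 → 9:30 PM UTC.
Add 1 hour 28 minutes layover in Jakarta → 10:58 PM UTC.
Add 14 hours 9 minutes leg 3 → 1:07 PM UTC (Apr 10).
Westreach is UTC+5:30, so local arrival = 1:07 PM + 5:30 = 6:37 PM on Apr 10.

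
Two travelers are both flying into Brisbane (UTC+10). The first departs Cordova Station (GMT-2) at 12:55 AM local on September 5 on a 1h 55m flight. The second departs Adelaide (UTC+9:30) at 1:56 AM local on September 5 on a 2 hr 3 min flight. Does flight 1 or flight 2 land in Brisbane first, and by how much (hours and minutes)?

Flight 1 in UTC: 12:55 AM + 2:00 = 2:55 AM on Sep 5.
+1 hour and 55 minutes → arrive 4:50 AM UTC on Sep 5.
Flight 2 in UTC: 1:56 AM − 9:30 = 4:26 PM on Sep 4.
+2 hours 3 minutes → arrive 6:29 PM UTC on Sep 4.
Flight 2 lands earlier by 10 hours 21 minutes.

the second, by 10 hours 21 minutes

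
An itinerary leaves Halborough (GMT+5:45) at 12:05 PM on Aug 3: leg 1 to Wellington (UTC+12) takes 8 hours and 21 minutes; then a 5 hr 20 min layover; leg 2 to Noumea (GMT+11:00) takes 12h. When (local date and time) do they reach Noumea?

7:01 PM on August 4

Convert departure to UTC: 12:05 PM − 5:45 = 6:20 AM UTC on Aug 3.
Add 8 hours 21 minutes leg 1 → 2:41 PM UTC.
Add 5 hours 20 minutes layover in Wellington → 8:01 PM UTC.
Add 12 hours leg 2 → 8:01 AM UTC (Aug 4).
Noumea is UTC+11:00, so local arrival = 8:01 AM + 11:00 = 7:01 PM on Aug 4.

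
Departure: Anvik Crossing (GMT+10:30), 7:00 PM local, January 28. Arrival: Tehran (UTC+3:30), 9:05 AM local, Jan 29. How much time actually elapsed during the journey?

Departure in UTC: 7:00 PM − 10:30 = 8:30 AM on Jan 28.
Arrival in UTC: 9:05 AM − 3:30 = 5:35 AM on Jan 29.
Elapsed = 5:35 AM − 8:30 AM (+1 day) = 21 hours 5 minutes.

21 hours 5 minutes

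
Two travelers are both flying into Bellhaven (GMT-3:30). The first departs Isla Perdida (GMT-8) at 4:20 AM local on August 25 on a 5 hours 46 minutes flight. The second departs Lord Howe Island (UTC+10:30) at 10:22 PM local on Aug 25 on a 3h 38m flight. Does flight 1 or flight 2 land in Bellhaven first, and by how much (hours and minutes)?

the second, by 2 hours 36 minutes

Flight 1 in UTC: 4:20 AM + 8:00 = 12:20 PM on Aug 25.
+5 hours 46 minutes → arrive 6:06 PM UTC on Aug 25.
Flight 2 in UTC: 10:22 PM − 10:30 = 11:52 AM on Aug 25.
+3 hours 38 minutes → arrive 3:30 PM UTC on Aug 25.
Flight 2 lands earlier by 2 hours 36 minutes.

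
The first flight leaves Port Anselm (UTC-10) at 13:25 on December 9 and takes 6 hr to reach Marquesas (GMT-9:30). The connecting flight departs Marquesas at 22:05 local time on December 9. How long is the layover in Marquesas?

2 hours 10 minutes

Convert departure to UTC: 13:25 + 10:00 = 23:25 UTC on Dec 9.
Add 6 hours flight time → 05:25 UTC (Dec 10).
Marquesas is UTC−9:30, so local arrival = 05:25 − 9:30 = 19:55 on Dec 9.
Layover = 22:05 − 19:55 = 2 hours 10 minutes.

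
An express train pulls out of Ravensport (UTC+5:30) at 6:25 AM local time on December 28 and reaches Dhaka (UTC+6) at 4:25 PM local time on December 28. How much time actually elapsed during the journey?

Departure in UTC: 6:25 AM − 5:30 = 12:55 AM on Dec 28.
Arrival in UTC: 4:25 PM − 6:00 = 10:25 AM on Dec 28.
Elapsed = 10:25 AM − 12:55 AM = 9 hours 30 minutes.

9 hours 30 minutes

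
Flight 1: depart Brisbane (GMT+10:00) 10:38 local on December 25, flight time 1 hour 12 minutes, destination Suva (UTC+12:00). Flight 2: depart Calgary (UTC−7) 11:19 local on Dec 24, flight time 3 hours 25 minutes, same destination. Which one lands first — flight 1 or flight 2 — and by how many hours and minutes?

the second, by 4 hours 6 minutes

Flight 1 in UTC: 10:38 − 10:00 = 00:38 on Dec 25.
+1 hour 12 minutes → arrive 01:50 UTC on Dec 25.
Flight 2 in UTC: 11:19 + 7:00 = 18:19 on Dec 24.
+3 hours and 25 minutes → arrive 21:44 UTC on Dec 24.
Flight 2 lands earlier by 4 hours 6 minutes.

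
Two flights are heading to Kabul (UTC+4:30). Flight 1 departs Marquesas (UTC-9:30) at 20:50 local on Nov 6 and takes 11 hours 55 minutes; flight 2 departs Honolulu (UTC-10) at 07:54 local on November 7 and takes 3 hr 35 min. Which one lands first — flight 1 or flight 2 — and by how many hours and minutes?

Flight 1 in UTC: 20:50 + 9:30 = 06:20 on Nov 7.
+11 hours and 55 minutes → arrive 18:15 UTC on Nov 7.
Flight 2 in UTC: 07:54 + 10:00 = 17:54 on Nov 7.
+3 hours 35 minutes → arrive 21:29 UTC on Nov 7.
Flight 1 lands earlier by 3 hours 14 minutes.

the first, by 3 hours 14 minutes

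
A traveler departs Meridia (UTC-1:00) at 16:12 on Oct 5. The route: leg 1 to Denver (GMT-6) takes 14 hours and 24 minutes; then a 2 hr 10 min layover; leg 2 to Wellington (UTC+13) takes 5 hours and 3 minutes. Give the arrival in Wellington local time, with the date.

Convert departure to UTC: 16:12 + 1:00 = 17:12 UTC on Oct 5.
Add 14 hours and 24 minutes leg 1 → 07:36 UTC (Oct 6).
Add 2 hours and 10 minutes layover in Denver → 09:46 UTC.
Add 5 hours 3 minutes leg 2 → 14:49 UTC.
Wellington is UTC+13:00, so local arrival = 14:49 + 13:00 = 03:49 on Oct 7.

03:49 on Oct 7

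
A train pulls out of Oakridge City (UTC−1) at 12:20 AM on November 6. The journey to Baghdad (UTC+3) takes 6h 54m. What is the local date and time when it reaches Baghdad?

11:14 AM on November 6

Convert departure to UTC: 12:20 AM + 1:00 = 1:20 AM UTC on Nov 6.
Add 6 hours 54 minutes travel time → 8:14 AM UTC.
Baghdad is UTC+3:00, so local arrival = 8:14 AM + 3:00 = 11:14 AM on Nov 6.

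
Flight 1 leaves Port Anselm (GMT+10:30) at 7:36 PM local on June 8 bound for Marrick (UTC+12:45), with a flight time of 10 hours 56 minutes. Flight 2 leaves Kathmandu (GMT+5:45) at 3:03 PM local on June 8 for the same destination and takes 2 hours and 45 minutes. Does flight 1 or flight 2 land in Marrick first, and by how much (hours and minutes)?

Flight 1 in UTC: 7:36 PM − 10:30 = 9:06 AM on Jun 8.
+10 hours 56 minutes → arrive 8:02 PM UTC on Jun 8.
Flight 2 in UTC: 3:03 PM − 5:45 = 9:18 AM on Jun 8.
+2 hours 45 minutes → arrive 12:03 PM UTC on Jun 8.
Flight 2 lands earlier by 7 hours 59 minutes.

the second, by 7 hours 59 minutes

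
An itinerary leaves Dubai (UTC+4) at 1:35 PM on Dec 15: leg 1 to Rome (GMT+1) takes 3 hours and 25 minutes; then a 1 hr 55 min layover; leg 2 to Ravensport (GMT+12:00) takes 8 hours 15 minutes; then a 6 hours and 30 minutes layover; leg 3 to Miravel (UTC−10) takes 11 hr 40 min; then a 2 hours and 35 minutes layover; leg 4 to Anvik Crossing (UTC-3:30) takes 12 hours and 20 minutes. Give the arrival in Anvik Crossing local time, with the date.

Convert departure to UTC: 1:35 PM − 4:00 = 9:35 AM UTC on Dec 15.
Add 3 hours 25 minutes leg 1 → 1:00 PM UTC.
Add 1 hour and 55 minutes layover in Rome → 2:55 PM UTC.
Add 8 hours and 15 minutes leg 2 → 11:10 PM UTC.
Add 6 hours 30 minutes layover in Ravensport → 5:40 AM UTC (Dec 16).
Add 11 hours 40 minutes leg 3 → 5:20 PM UTC.
Add 2 hours 35 minutes layover in Miravel → 7:55 PM UTC.
Add 12 hours and 20 minutes leg 4 → 8:15 AM UTC (Dec 17).
Anvik Crossing is UTC−3:30, so local arrival = 8:15 AM − 3:30 = 4:45 AM on Dec 17.

4:45 AM on Dec 17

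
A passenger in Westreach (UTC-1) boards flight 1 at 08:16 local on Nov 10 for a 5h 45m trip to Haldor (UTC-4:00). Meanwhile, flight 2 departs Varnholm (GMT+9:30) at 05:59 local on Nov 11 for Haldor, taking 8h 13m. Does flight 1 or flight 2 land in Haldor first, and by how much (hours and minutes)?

the first, by 13 hours 41 minutes

Flight 1 in UTC: 08:16 + 1:00 = 09:16 on Nov 10.
+5 hours 45 minutes → arrive 15:01 UTC on Nov 10.
Flight 2 in UTC: 05:59 − 9:30 = 20:29 on Nov 10.
+8 hours 13 minutes → arrive 04:42 UTC on Nov 11.
Flight 1 lands earlier by 13 hours 41 minutes.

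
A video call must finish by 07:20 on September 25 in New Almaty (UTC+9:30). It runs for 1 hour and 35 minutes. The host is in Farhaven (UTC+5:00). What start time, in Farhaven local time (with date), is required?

01:15 on September 25

Target end time in UTC: 07:20 − 9:30 = 21:50 on Sep 24.
Subtract 1 hour and 35 minutes → start 20:15 UTC on Sep 24.
Farhaven is UTC+5:00: 20:15 + 5:00 = 01:15 on Sep 25.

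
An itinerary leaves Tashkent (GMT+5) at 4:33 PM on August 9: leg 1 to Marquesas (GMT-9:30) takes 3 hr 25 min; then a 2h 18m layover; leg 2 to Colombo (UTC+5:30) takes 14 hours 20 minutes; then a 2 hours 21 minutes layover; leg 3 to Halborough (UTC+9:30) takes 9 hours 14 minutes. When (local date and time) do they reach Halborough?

4:41 AM on Aug 11

Convert departure to UTC: 4:33 PM − 5:00 = 11:33 AM UTC on Aug 9.
Add 3 hours 25 minutes leg 1 → 2:58 PM UTC.
Add 2 hours 18 minutes layover in Marquesas → 5:16 PM UTC.
Add 14 hours and 20 minutes leg 2 → 7:36 AM UTC (Aug 10).
Add 2 hours 21 minutes layover in Colombo → 9:57 AM UTC.
Add 9 hours 14 minutes leg 3 → 7:11 PM UTC.
Halborough is UTC+9:30, so local arrival = 7:11 PM + 9:30 = 4:41 AM on Aug 11.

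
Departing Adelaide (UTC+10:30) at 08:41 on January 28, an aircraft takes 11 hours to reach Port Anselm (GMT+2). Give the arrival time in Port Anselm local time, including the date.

11:11 on January 28

Port Anselm is 8:30 behind Adelaide.
After 11 hours it is 19:41 in Adelaide.
Shift by the zone difference: 19:41 − 8:30 = 11:11 on Jan 28 in Port Anselm.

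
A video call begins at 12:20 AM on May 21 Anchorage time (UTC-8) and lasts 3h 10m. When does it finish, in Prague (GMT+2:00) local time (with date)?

Convert start to UTC: 12:20 AM + 8:00 = 8:20 AM UTC on May 21.
Add 3 hours and 10 minutes duration → 11:30 AM UTC.
Prague is UTC+2:00, so local end time = 11:30 AM + 2:00 = 1:30 PM on May 21.

1:30 PM on May 21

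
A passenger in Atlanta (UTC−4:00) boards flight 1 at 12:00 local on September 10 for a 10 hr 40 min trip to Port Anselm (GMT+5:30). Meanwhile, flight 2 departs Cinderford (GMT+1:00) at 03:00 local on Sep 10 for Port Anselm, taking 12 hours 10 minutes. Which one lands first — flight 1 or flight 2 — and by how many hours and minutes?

the second, by 12 hours 30 minutes

Flight 1 in UTC: 12:00 + 4:00 = 16:00 on Sep 10.
+10 hours 40 minutes → arrive 02:40 UTC on Sep 11.
Flight 2 in UTC: 03:00 − 1:00 = 02:00 on Sep 10.
+12 hours and 10 minutes → arrive 14:10 UTC on Sep 10.
Flight 2 lands earlier by 12 hours 30 minutes.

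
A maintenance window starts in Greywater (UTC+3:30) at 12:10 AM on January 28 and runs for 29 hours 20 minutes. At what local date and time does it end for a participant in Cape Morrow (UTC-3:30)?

Cape Morrow is 7:00 behind Greywater.
After 29 hours and 20 minutes it is 5:30 AM (Jan 29) in Greywater.
Shift by the zone difference: 5:30 AM − 7:00 = 10:30 PM on Jan 28 in Cape Morrow.

10:30 PM on January 28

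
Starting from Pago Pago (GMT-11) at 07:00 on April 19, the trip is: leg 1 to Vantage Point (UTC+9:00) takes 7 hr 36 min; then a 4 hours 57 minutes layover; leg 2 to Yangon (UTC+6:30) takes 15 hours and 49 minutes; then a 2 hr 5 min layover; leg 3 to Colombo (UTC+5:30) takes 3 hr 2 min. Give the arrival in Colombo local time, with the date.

08:59 on April 21

Convert departure to UTC: 07:00 + 11:00 = 18:00 UTC on Apr 19.
Add 7 hours 36 minutes leg 1 → 01:36 UTC (Apr 20).
Add 4 hours and 57 minutes layover in Vantage Point → 06:33 UTC.
Add 15 hours 49 minutes leg 2 → 22:22 UTC.
Add 2 hours and 5 minutes layover in Yangon → 00:27 UTC (Apr 21).
Add 3 hours 2 minutes leg 3 → 03:29 UTC.
Colombo is UTC+5:30, so local arrival = 03:29 + 5:30 = 08:59 on Apr 21.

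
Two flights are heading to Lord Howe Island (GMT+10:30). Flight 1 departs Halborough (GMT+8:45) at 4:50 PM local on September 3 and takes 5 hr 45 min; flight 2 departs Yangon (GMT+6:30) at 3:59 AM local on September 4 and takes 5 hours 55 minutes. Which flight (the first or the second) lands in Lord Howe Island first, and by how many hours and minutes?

Flight 1 in UTC: 4:50 PM − 8:45 = 8:05 AM on Sep 3.
+5 hours and 45 minutes → arrive 1:50 PM UTC on Sep 3.
Flight 2 in UTC: 3:59 AM − 6:30 = 9:29 PM on Sep 3.
+5 hours 55 minutes → arrive 3:24 AM UTC on Sep 4.
Flight 1 lands earlier by 13 hours 34 minutes.

the first, by 13 hours 34 minutes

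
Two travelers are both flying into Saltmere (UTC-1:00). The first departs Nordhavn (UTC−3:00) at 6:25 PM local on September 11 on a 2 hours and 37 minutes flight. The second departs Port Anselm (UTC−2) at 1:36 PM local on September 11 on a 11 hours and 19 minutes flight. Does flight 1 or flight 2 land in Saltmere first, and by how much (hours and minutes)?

Flight 1 in UTC: 6:25 PM + 3:00 = 9:25 PM on Sep 11.
+2 hours 37 minutes → arrive 12:02 AM UTC on Sep 12.
Flight 2 in UTC: 1:36 PM + 2:00 = 3:36 PM on Sep 11.
+11 hours 19 minutes → arrive 2:55 AM UTC on Sep 12.
Flight 1 lands earlier by 2 hours 53 minutes.

the first, by 2 hours 53 minutes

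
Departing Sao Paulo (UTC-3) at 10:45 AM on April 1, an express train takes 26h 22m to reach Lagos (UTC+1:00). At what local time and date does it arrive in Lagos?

5:07 PM on Apr 2

Convert departure to UTC: 10:45 AM + 3:00 = 1:45 PM UTC on Apr 1.
Add 26 hours and 22 minutes travel time → 4:07 PM UTC (Apr 2).
Lagos is UTC+1:00, so local arrival = 4:07 PM + 1:00 = 5:07 PM on Apr 2.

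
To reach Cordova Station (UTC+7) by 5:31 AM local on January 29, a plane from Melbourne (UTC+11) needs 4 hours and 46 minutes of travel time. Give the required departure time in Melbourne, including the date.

Target arrival in UTC: 5:31 AM − 7:00 = 10:31 PM on Jan 28.
Subtract 4 hours and 46 minutes → departure 5:45 PM UTC on Jan 28.
Melbourne is UTC+11:00: 5:45 PM + 11:00 = 4:45 AM on Jan 29.

4:45 AM on January 29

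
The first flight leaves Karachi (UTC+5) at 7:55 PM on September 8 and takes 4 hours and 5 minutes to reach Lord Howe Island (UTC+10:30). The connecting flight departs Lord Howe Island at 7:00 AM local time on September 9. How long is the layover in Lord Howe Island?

1 hour 30 minutes

Convert departure to UTC: 7:55 PM − 5:00 = 2:55 PM UTC on Sep 8.
Add 4 hours 5 minutes flight time → 7:00 PM UTC.
Lord Howe Island is UTC+10:30, so local arrival = 7:00 PM + 10:30 = 5:30 AM on Sep 9.
Layover = 7:00 AM − 5:30 AM = 1 hour 30 minutes.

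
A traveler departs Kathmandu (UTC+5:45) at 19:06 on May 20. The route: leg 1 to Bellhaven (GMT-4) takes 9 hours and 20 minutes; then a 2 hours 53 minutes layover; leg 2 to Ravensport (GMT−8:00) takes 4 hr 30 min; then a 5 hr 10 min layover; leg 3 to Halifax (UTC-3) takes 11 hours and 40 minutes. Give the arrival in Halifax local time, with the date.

19:54 on May 21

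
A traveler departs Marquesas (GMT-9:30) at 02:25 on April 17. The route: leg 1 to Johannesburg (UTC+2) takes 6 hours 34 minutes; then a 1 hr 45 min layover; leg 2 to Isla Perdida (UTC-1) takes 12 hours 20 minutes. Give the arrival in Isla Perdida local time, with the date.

07:34 on April 18

Convert departure to UTC: 02:25 + 9:30 = 11:55 UTC on Apr 17.
Add 6 hours and 34 minutes leg 1 → 18:29 UTC.
Add 1 hour 45 minutes layover in Johannesburg → 20:14 UTC.
Add 12 hours and 20 minutes leg 2 → 08:34 UTC (Apr 18).
Isla Perdida is UTC−1:00, so local arrival = 08:34 − 1:00 = 07:34 on Apr 18.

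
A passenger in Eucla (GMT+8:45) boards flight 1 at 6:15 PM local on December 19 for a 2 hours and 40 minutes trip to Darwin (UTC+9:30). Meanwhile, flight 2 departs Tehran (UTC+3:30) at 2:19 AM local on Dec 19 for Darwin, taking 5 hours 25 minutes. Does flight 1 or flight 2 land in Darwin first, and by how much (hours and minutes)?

Flight 1 in UTC: 6:15 PM − 8:45 = 9:30 AM on Dec 19.
+2 hours 40 minutes → arrive 12:10 PM UTC on Dec 19.
Flight 2 in UTC: 2:19 AM − 3:30 = 10:49 PM on Dec 18.
+5 hours 25 minutes → arrive 4:14 AM UTC on Dec 19.
Flight 2 lands earlier by 7 hours 56 minutes.

the second, by 7 hours 56 minutes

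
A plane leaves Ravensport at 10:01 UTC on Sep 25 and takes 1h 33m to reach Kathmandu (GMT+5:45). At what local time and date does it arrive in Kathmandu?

Departure is given in UTC: 10:01 on Sep 25.
Add 1 hour and 33 minutes → 11:34 UTC.
Kathmandu is UTC+5:45: 11:34 + 5:45 = 17:19 on Sep 25.

17:19 on September 25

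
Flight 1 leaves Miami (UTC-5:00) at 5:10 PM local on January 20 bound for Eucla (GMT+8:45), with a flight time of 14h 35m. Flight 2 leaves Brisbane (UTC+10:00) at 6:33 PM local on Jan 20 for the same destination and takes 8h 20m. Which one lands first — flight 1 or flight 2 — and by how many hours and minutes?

Flight 1 in UTC: 5:10 PM + 5:00 = 10:10 PM on Jan 20.
+14 hours and 35 minutes → arrive 12:45 PM UTC on Jan 21.
Flight 2 in UTC: 6:33 PM − 10:00 = 8:33 AM on Jan 20.
+8 hours and 20 minutes → arrive 4:53 PM UTC on Jan 20.
Flight 2 lands earlier by 19 hours 52 minutes.

the second, by 19 hours 52 minutes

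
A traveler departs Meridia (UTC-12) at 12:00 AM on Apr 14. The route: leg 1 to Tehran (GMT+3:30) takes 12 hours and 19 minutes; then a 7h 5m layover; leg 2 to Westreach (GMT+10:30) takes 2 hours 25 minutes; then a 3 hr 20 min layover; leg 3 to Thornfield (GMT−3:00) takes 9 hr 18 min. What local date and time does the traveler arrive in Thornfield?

7:27 PM on April 15

Convert departure to UTC: 12:00 AM + 12:00 = 12:00 PM UTC on Apr 14.
Add 12 hours 19 minutes leg 1 → 12:19 AM UTC (Apr 15).
Add 7 hours 5 minutes layover in Tehran → 7:24 AM UTC.
Add 2 hours 25 minutes leg 2 → 9:49 AM UTC.
Add 3 hours and 20 minutes layover in Westreach → 1:09 PM UTC.
Add 9 hours 18 minutes leg 3 → 10:27 PM UTC.
Thornfield is UTC−3:00, so local arrival = 10:27 PM − 3:00 = 7:27 PM on Apr 15.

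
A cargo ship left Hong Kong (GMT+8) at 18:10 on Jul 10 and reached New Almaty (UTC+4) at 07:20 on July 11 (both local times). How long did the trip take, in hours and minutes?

17 hours 10 minutes

Departure in UTC: 18:10 − 8:00 = 10:10 on Jul 10.
Arrival in UTC: 07:20 − 4:00 = 03:20 on Jul 11.
Elapsed = 03:20 − 10:10 (+1 day) = 17 hours 10 minutes.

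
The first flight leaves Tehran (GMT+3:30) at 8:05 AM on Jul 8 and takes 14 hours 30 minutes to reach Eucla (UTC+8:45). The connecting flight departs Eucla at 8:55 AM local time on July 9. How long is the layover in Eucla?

5 hours 5 minutes

Convert departure to UTC: 8:05 AM − 3:30 = 4:35 AM UTC on Jul 8.
Add 14 hours and 30 minutes flight time → 7:05 PM UTC.
Eucla is UTC+8:45, so local arrival = 7:05 PM + 8:45 = 3:50 AM on Jul 9.
Layover = 8:55 AM − 3:50 AM = 5 hours 5 minutes.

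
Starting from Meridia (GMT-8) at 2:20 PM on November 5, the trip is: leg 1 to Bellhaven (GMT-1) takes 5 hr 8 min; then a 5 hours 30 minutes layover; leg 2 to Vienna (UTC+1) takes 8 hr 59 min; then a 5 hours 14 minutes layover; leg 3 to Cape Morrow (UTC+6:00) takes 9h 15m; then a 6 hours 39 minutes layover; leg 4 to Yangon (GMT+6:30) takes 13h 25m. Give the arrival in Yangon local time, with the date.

11:00 AM on Nov 8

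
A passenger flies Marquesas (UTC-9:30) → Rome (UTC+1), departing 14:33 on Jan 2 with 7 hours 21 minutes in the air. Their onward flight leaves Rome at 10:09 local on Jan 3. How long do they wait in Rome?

1 hour 45 minutes

Convert departure to UTC: 14:33 + 9:30 = 00:03 UTC on Jan 3.
Add 7 hours 21 minutes flight time → 07:24 UTC.
Rome is UTC+1:00, so local arrival = 07:24 + 1:00 = 08:24 on Jan 3.
Layover = 10:09 − 08:24 = 1 hour 45 minutes.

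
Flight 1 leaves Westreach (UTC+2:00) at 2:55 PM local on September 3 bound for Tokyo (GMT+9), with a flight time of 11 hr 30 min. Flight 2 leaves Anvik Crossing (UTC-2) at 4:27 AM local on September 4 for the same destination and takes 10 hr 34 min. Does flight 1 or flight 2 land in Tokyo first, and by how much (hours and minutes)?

Flight 1 in UTC: 2:55 PM − 2:00 = 12:55 PM on Sep 3.
+11 hours and 30 minutes → arrive 12:25 AM UTC on Sep 4.
Flight 2 in UTC: 4:27 AM + 2:00 = 6:27 AM on Sep 4.
+10 hours 34 minutes → arrive 5:01 PM UTC on Sep 4.
Flight 1 lands earlier by 16 hours 36 minutes.

the first, by 16 hours 36 minutes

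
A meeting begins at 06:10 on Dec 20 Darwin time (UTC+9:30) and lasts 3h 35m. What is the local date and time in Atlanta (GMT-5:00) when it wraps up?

Convert start to UTC: 06:10 − 9:30 = 20:40 UTC on Dec 19.
Add 3 hours and 35 minutes duration → 00:15 UTC (Dec 20).
Atlanta is UTC−5:00, so local end time = 00:15 − 5:00 = 19:15 on Dec 19.

19:15 on December 19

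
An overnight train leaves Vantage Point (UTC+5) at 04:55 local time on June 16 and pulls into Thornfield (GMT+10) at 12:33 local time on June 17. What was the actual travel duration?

Departure in UTC: 04:55 − 5:00 = 23:55 on Jun 15.
Arrival in UTC: 12:33 − 10:00 = 02:33 on Jun 17.
Elapsed = 02:33 − 23:55 (+2 days) = 26 hours 38 minutes.

26 hours 38 minutes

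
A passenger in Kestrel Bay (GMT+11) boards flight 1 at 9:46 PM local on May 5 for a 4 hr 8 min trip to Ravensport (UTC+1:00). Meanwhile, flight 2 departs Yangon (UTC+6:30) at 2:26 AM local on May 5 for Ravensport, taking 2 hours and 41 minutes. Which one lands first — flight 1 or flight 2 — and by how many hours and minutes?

the second, by 16 hours 17 minutes

Flight 1 in UTC: 9:46 PM − 11:00 = 10:46 AM on May 5.
+4 hours and 8 minutes → arrive 2:54 PM UTC on May 5.
Flight 2 in UTC: 2:26 AM − 6:30 = 7:56 PM on May 4.
+2 hours and 41 minutes → arrive 10:37 PM UTC on May 4.
Flight 2 lands earlier by 16 hours 17 minutes.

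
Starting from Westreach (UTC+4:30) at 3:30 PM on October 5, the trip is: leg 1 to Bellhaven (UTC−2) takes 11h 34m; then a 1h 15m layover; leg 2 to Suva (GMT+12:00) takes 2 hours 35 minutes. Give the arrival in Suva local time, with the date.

2:24 PM on October 6

Convert departure to UTC: 3:30 PM − 4:30 = 11:00 AM UTC on Oct 5.
Add 11 hours 34 minutes leg 1 → 10:34 PM UTC.
Add 1 hour and 15 minutes layover in Bellhaven → 11:49 PM UTC.
Add 2 hours 35 minutes leg 2 → 2:24 AM UTC (Oct 6).
Suva is UTC+12:00, so local arrival = 2:24 AM + 12:00 = 2:24 PM on Oct 6.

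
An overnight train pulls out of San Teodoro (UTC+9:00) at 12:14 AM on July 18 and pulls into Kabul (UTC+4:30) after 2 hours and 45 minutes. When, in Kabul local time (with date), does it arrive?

Convert departure to UTC: 12:14 AM − 9:00 = 3:14 PM UTC on Jul 17.
Add 2 hours and 45 minutes travel time → 5:59 PM UTC.
Kabul is UTC+4:30, so local arrival = 5:59 PM + 4:30 = 10:29 PM on Jul 17.

10:29 PM on July 17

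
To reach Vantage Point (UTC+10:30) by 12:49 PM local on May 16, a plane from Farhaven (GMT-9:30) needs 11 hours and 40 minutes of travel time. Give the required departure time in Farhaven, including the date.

5:09 AM on May 15

Target arrival in UTC: 12:49 PM − 10:30 = 2:19 AM on May 16.
Subtract 11 hours and 40 minutes → departure 2:39 PM UTC on May 15.
Farhaven is UTC−9:30: 2:39 PM − 9:30 = 5:09 AM on May 15.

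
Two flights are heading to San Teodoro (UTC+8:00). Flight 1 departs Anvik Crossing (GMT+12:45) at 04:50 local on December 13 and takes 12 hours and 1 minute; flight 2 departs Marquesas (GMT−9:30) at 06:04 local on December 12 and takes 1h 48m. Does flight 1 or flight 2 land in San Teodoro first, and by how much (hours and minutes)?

Flight 1 in UTC: 04:50 − 12:45 = 16:05 on Dec 12.
+12 hours 1 minute → arrive 04:06 UTC on Dec 13.
Flight 2 in UTC: 06:04 + 9:30 = 15:34 on Dec 12.
+1 hour and 48 minutes → arrive 17:22 UTC on Dec 12.
Flight 2 lands earlier by 10 hours 44 minutes.

the second, by 10 hours 44 minutes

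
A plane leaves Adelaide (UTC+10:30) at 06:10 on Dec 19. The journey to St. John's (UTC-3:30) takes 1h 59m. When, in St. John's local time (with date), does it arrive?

18:09 on December 18

St. John's is 14:00 behind Adelaide.
After 1 hour 59 minutes it is 08:09 in Adelaide.
Shift by the zone difference: 08:09 − 14:00 = 18:09 on Dec 18 in St. John's.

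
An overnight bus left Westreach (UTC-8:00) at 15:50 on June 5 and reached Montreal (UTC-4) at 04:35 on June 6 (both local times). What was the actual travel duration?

8 hours 45 minutes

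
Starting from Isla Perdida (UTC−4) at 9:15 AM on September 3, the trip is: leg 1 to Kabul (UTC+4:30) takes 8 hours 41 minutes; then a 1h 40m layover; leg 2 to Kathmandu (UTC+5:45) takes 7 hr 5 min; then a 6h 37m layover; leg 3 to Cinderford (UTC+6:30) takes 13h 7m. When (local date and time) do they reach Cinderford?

Convert departure to UTC: 9:15 AM + 4:00 = 1:15 PM UTC on Sep 3.
Add 8 hours and 41 minutes leg 1 → 9:56 PM UTC.
Add 1 hour and 40 minutes layover in Kabul → 11:36 PM UTC.
Add 7 hours 5 minutes leg 2 → 6:41 AM UTC (Sep 4).
Add 6 hours and 37 minutes layover in Kathmandu → 1:18 PM UTC.
Add 13 hours 7 minutes leg 3 → 2:25 AM UTC (Sep 5).
Cinderford is UTC+6:30, so local arrival = 2:25 AM + 6:30 = 8:55 AM on Sep 5.

8:55 AM on Sep 5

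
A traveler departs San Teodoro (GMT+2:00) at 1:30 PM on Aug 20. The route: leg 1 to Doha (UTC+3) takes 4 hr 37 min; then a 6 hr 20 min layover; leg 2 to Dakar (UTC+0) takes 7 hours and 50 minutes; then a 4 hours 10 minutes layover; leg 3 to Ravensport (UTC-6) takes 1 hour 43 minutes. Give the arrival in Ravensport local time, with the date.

Convert departure to UTC: 1:30 PM − 2:00 = 11:30 AM UTC on Aug 20.
Add 4 hours 37 minutes leg 1 → 4:07 PM UTC.
Add 6 hours and 20 minutes layover in Doha → 10:27 PM UTC.
Add 7 hours and 50 minutes leg 2 → 6:17 AM UTC (Aug 21).
Add 4 hours and 10 minutes layover in Dakar → 10:27 AM UTC.
Add 1 hour and 43 minutes leg 3 → 12:10 PM UTC.
Ravensport is UTC−6:00, so local arrival = 12:10 PM − 6:00 = 6:10 AM on Aug 21.

6:10 AM on August 21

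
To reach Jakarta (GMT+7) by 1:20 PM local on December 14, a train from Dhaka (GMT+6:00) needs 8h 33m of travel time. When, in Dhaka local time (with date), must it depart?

3:47 AM on Dec 14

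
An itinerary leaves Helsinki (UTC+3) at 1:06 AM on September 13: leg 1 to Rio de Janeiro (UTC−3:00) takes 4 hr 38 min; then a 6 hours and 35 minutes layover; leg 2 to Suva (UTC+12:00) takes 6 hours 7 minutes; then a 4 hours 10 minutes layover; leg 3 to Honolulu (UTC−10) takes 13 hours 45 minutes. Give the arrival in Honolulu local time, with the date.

Convert departure to UTC: 1:06 AM − 3:00 = 10:06 PM UTC on Sep 12.
Add 4 hours 38 minutes leg 1 → 2:44 AM UTC (Sep 13).
Add 6 hours and 35 minutes layover in Rio de Janeiro → 9:19 AM UTC.
Add 6 hours 7 minutes leg 2 → 3:26 PM UTC.
Add 4 hours and 10 minutes layover in Suva → 7:36 PM UTC.
Add 13 hours 45 minutes leg 3 → 9:21 AM UTC (Sep 14).
Honolulu is UTC−10:00, so local arrival = 9:21 AM − 10:00 = 11:21 PM on Sep 13.

11:21 PM on September 13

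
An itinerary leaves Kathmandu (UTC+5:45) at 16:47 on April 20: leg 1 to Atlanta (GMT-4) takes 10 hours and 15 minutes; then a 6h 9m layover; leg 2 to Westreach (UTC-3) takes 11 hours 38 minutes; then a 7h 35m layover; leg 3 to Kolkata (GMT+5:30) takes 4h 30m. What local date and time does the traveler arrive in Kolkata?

08:39 on April 22

Convert departure to UTC: 16:47 − 5:45 = 11:02 UTC on Apr 20.
Add 10 hours 15 minutes leg 1 → 21:17 UTC.
Add 6 hours 9 minutes layover in Atlanta → 03:26 UTC (Apr 21).
Add 11 hours 38 minutes leg 2 → 15:04 UTC.
Add 7 hours and 35 minutes layover in Westreach → 22:39 UTC.
Add 4 hours and 30 minutes leg 3 → 03:09 UTC (Apr 22).
Kolkata is UTC+5:30, so local arrival = 03:09 + 5:30 = 08:39 on Apr 22.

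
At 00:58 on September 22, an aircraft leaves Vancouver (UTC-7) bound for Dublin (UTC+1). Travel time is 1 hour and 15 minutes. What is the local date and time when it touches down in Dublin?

Dublin is 8:00 ahead of Vancouver.
After 1 hour and 15 minutes it is 02:13 in Vancouver.
Shift by the zone difference: 02:13 + 8:00 = 10:13 on Sep 22 in Dublin.

10:13 on September 22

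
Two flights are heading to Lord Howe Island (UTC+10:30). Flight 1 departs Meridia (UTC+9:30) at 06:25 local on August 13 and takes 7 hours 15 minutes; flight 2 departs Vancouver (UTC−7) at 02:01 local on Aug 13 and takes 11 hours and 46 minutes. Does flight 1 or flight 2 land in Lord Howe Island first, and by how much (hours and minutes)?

the first, by 16 hours 37 minutes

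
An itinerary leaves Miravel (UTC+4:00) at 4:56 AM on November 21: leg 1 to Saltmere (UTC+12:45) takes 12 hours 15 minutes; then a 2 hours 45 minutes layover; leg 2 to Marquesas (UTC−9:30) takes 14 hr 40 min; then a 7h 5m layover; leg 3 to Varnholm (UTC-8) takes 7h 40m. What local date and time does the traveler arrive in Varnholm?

1:21 PM on November 22

Convert departure to UTC: 4:56 AM − 4:00 = 12:56 AM UTC on Nov 21.
Add 12 hours and 15 minutes leg 1 → 1:11 PM UTC.
Add 2 hours 45 minutes layover in Saltmere → 3:56 PM UTC.
Add 14 hours and 40 minutes leg 2 → 6:36 AM UTC (Nov 22).
Add 7 hours and 5 minutes layover in Marquesas → 1:41 PM UTC.
Add 7 hours and 40 minutes leg 3 → 9:21 PM UTC.
Varnholm is UTC−8:00, so local arrival = 9:21 PM − 8:00 = 1:21 PM on Nov 22.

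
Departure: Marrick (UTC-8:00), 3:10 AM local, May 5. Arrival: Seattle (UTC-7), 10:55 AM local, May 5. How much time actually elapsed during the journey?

Seattle is 1:00 ahead of Marrick.
Clock-face elapsed time (ignoring zones) is 7 hours 45 minutes.
Actual elapsed = 7 hours 45 minutes − 1:00 = 6 hours 45 minutes.

6 hours 45 minutes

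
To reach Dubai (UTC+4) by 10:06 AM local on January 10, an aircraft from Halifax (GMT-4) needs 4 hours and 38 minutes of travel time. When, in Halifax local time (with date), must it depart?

9:28 PM on January 9

Target arrival in UTC: 10:06 AM − 4:00 = 6:06 AM on Jan 10.
Subtract 4 hours 38 minutes → departure 1:28 AM UTC on Jan 10.
Halifax is UTC−4:00: 1:28 AM − 4:00 = 9:28 PM on Jan 9.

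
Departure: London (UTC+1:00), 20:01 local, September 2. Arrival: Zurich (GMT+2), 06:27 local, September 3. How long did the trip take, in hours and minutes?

9 hours 26 minutes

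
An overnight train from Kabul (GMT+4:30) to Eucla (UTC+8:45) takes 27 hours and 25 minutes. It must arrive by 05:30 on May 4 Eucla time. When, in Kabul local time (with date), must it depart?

Target arrival in UTC: 05:30 − 8:45 = 20:45 on May 3.
Subtract 27 hours 25 minutes → departure 17:20 UTC on May 2.
Kabul is UTC+4:30: 17:20 + 4:30 = 21:50 on May 2.

21:50 on May 2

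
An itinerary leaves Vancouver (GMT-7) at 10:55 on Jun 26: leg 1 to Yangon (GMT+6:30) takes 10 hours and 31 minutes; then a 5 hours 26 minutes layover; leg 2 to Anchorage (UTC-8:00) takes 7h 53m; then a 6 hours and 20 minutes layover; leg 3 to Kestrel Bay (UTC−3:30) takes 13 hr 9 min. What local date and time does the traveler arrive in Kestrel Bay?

09:44 on June 28

Convert departure to UTC: 10:55 + 7:00 = 17:55 UTC on Jun 26.
Add 10 hours 31 minutes leg 1 → 04:26 UTC (Jun 27).
Add 5 hours and 26 minutes layover in Yangon → 09:52 UTC.
Add 7 hours and 53 minutes leg 2 → 17:45 UTC.
Add 6 hours and 20 minutes layover in Anchorage → 00:05 UTC (Jun 28).
Add 13 hours 9 minutes leg 3 → 13:14 UTC.
Kestrel Bay is UTC−3:30, so local arrival = 13:14 − 3:30 = 09:44 on Jun 28.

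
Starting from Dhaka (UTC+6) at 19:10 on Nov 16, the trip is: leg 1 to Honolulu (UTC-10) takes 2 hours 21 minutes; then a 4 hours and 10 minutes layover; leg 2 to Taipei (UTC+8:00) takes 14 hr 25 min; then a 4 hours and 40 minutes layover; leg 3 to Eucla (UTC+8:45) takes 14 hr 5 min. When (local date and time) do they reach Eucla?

Convert departure to UTC: 19:10 − 6:00 = 13:10 UTC on Nov 16.
Add 2 hours and 21 minutes leg 1 → 15:31 UTC.
Add 4 hours and 10 minutes layover in Honolulu → 19:41 UTC.
Add 14 hours and 25 minutes leg 2 → 10:06 UTC (Nov 17).
Add 4 hours and 40 minutes layover in Taipei → 14:46 UTC.
Add 14 hours and 5 minutes leg 3 → 04:51 UTC (Nov 18).
Eucla is UTC+8:45, so local arrival = 04:51 + 8:45 = 13:36 on Nov 18.

13:36 on November 18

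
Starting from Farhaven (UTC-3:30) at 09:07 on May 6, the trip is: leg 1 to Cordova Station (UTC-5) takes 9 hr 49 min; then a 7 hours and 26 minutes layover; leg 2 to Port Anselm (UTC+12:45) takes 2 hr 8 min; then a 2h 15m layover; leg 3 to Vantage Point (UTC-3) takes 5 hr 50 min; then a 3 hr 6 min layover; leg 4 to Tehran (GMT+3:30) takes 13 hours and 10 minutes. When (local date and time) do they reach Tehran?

Convert departure to UTC: 09:07 + 3:30 = 12:37 UTC on May 6.
Add 9 hours 49 minutes leg 1 → 22:26 UTC.
Add 7 hours and 26 minutes layover in Cordova Station → 05:52 UTC (May 7).
Add 2 hours and 8 minutes leg 2 → 08:00 UTC.
Add 2 hours and 15 minutes layover in Port Anselm → 10:15 UTC.
Add 5 hours 50 minutes leg 3 → 16:05 UTC.
Add 3 hours and 6 minutes layover in Vantage Point → 19:11 UTC.
Add 13 hours 10 minutes leg 4 → 08:21 UTC (May 8).
Tehran is UTC+3:30, so local arrival = 08:21 + 3:30 = 11:51 on May 8.

11:51 on May 8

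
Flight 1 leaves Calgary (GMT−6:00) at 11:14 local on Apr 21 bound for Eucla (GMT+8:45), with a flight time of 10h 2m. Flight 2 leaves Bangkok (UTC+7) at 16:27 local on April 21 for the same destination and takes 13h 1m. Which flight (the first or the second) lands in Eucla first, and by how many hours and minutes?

Flight 1 in UTC: 11:14 + 6:00 = 17:14 on Apr 21.
+10 hours and 2 minutes → arrive 03:16 UTC on Apr 22.
Flight 2 in UTC: 16:27 − 7:00 = 09:27 on Apr 21.
+13 hours and 1 minute → arrive 22:28 UTC on Apr 21.
Flight 2 lands earlier by 4 hours 48 minutes.

the second, by 4 hours 48 minutes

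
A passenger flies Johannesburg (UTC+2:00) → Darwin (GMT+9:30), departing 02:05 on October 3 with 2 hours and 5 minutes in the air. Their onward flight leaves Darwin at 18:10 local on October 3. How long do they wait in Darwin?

Convert departure to UTC: 02:05 − 2:00 = 00:05 UTC on Oct 3.
Add 2 hours and 5 minutes flight time → 02:10 UTC.
Darwin is UTC+9:30, so local arrival = 02:10 + 9:30 = 11:40 on Oct 3.
Layover = 18:10 − 11:40 = 6 hours 30 minutes.

6 hours 30 minutes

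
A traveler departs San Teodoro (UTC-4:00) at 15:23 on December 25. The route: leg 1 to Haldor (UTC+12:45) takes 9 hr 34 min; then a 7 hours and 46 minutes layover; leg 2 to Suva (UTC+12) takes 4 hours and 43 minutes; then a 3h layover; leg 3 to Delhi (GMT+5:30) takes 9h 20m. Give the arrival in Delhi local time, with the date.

Convert departure to UTC: 15:23 + 4:00 = 19:23 UTC on Dec 25.
Add 9 hours 34 minutes leg 1 → 04:57 UTC (Dec 26).
Add 7 hours and 46 minutes layover in Haldor → 12:43 UTC.
Add 4 hours and 43 minutes leg 2 → 17:26 UTC.
Add 3 hours layover in Suva → 20:26 UTC.
Add 9 hours and 20 minutes leg 3 → 05:46 UTC (Dec 27).
Delhi is UTC+5:30, so local arrival = 05:46 + 5:30 = 11:16 on Dec 27.

11:16 on December 27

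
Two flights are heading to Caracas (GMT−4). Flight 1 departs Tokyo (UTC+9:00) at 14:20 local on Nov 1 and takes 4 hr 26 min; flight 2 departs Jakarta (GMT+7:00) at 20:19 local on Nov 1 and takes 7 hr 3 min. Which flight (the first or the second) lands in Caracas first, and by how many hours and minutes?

Flight 1 in UTC: 14:20 − 9:00 = 05:20 on Nov 1.
+4 hours and 26 minutes → arrive 09:46 UTC on Nov 1.
Flight 2 in UTC: 20:19 − 7:00 = 13:19 on Nov 1.
+7 hours 3 minutes → arrive 20:22 UTC on Nov 1.
Flight 1 lands earlier by 10 hours 36 minutes.

the first, by 10 hours 36 minutes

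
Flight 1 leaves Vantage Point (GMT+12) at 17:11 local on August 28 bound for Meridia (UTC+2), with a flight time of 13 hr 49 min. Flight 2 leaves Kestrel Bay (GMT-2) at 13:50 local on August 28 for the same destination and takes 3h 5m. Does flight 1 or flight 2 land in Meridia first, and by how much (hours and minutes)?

the second, by 5 minutes

Flight 1 in UTC: 17:11 − 12:00 = 05:11 on Aug 28.
+13 hours 49 minutes → arrive 19:00 UTC on Aug 28.
Flight 2 in UTC: 13:50 + 2:00 = 15:50 on Aug 28.
+3 hours and 5 minutes → arrive 18:55 UTC on Aug 28.
Flight 2 lands earlier by 5 minutes.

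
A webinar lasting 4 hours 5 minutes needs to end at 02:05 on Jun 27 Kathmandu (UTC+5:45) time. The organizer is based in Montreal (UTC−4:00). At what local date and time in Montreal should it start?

12:15 on Jun 26

Target end time in UTC: 02:05 − 5:45 = 20:20 on Jun 26.
Subtract 4 hours and 5 minutes → start 16:15 UTC on Jun 26.
Montreal is UTC−4:00: 16:15 − 4:00 = 12:15 on Jun 26.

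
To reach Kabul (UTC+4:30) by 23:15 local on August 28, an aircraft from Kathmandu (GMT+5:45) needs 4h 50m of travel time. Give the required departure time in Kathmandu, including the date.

Target arrival in UTC: 23:15 − 4:30 = 18:45 on Aug 28.
Subtract 4 hours and 50 minutes → departure 13:55 UTC on Aug 28.
Kathmandu is UTC+5:45: 13:55 + 5:45 = 19:40 on Aug 28.

19:40 on Aug 28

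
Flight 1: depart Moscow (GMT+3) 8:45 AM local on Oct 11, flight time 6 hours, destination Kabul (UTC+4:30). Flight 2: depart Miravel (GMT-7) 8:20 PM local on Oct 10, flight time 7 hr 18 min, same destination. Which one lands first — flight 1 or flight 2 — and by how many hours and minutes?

the second, by 1 hour 7 minutes

Flight 1 in UTC: 8:45 AM − 3:00 = 5:45 AM on Oct 11.
+6 hours → arrive 11:45 AM UTC on Oct 11.
Flight 2 in UTC: 8:20 PM + 7:00 = 3:20 AM on Oct 11.
+7 hours and 18 minutes → arrive 10:38 AM UTC on Oct 11.
Flight 2 lands earlier by 1 hour 7 minutes.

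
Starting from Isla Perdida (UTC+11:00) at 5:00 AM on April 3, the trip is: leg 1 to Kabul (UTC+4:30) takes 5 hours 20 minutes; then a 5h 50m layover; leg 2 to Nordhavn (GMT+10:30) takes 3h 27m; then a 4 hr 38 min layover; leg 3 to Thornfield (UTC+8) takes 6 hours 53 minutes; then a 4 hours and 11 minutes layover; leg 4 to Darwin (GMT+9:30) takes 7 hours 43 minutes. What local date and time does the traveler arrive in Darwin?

5:32 PM on April 4

Convert departure to UTC: 5:00 AM − 11:00 = 6:00 PM UTC on Apr 2.
Add 5 hours and 20 minutes leg 1 → 11:20 PM UTC.
Add 5 hours and 50 minutes layover in Kabul → 5:10 AM UTC (Apr 3).
Add 3 hours 27 minutes leg 2 → 8:37 AM UTC.
Add 4 hours 38 minutes layover in Nordhavn → 1:15 PM UTC.
Add 6 hours 53 minutes leg 3 → 8:08 PM UTC.
Add 4 hours and 11 minutes layover in Thornfield → 12:19 AM UTC (Apr 4).
Add 7 hours 43 minutes leg 4 → 8:02 AM UTC.
Darwin is UTC+9:30, so local arrival = 8:02 AM + 9:30 = 5:32 PM on Apr 4.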